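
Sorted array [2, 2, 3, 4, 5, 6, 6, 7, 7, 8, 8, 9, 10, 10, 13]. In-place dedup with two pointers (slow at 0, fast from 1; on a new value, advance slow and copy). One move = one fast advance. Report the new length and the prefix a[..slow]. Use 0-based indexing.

slow=0 fast=1: a[fast]=2=a[slow] dup, fast++
slow=0 fast=2: a[fast]=3≠a[slow]=2 write a[1]=3, slow++,fast++
slow=1 fast=3: a[fast]=4≠a[slow]=3 write a[2]=4, slow++,fast++
slow=2 fast=4: a[fast]=5≠a[slow]=4 write a[3]=5, slow++,fast++
slow=3 fast=5: a[fast]=6≠a[slow]=5 write a[4]=6, slow++,fast++
slow=4 fast=6: a[fast]=6=a[slow] dup, fast++
slow=4 fast=7: a[fast]=7≠a[slow]=6 write a[5]=7, slow++,fast++
slow=5 fast=8: a[fast]=7=a[slow] dup, fast++
slow=5 fast=9: a[fast]=8≠a[slow]=7 write a[6]=8, slow++,fast++
slow=6 fast=10: a[fast]=8=a[slow] dup, fast++
slow=6 fast=11: a[fast]=9≠a[slow]=8 write a[7]=9, slow++,fast++
slow=7 fast=12: a[fast]=10≠a[slow]=9 write a[8]=10, slow++,fast++
slow=8 fast=13: a[fast]=10=a[slow] dup, fast++
slow=8 fast=14: a[fast]=13≠a[slow]=10 write a[9]=13, slow++,fast++

length 10; prefix = [2, 3, 4, 5, 6, 7, 8, 9, 10, 13]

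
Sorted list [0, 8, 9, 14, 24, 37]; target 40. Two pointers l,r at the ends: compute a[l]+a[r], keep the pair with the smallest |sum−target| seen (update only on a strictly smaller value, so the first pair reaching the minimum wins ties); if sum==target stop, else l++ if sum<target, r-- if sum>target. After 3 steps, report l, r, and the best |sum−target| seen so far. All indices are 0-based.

l=2, r=4, best |Δ|=3

[0,5] 0+37=37 d=3 * → l++
[1,5] 8+37=45 d=5 → r--
[1,4] 8+24=32 d=8 → l++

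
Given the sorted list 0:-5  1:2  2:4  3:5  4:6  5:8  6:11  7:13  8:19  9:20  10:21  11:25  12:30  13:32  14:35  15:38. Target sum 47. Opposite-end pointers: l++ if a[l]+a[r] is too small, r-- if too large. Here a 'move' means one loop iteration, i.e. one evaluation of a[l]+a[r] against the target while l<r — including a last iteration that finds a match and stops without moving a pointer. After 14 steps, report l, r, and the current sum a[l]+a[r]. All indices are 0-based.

l=10, r=11, sum=46

l=0 r=15: -5+38=33 <47, l++
l=1 r=15: 2+38=40 <47, l++
l=2 r=15: 4+38=42 <47, l++
l=3 r=15: 5+38=43 <47, l++
l=4 r=15: 6+38=44 <47, l++
l=5 r=15: 8+38=46 <47, l++
l=6 r=15: 11+38=49 >47, r--
l=6 r=14: 11+35=46 <47, l++
l=7 r=14: 13+35=48 >47, r--
l=7 r=13: 13+32=45 <47, l++
l=8 r=13: 19+32=51 >47, r--
l=8 r=12: 19+30=49 >47, r--
l=8 r=11: 19+25=44 <47, l++
l=9 r=11: 20+25=45 <47, l++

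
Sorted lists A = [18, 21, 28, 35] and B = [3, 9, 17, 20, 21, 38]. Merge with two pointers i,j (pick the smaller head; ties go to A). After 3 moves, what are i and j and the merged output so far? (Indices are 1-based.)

i=1, j=4, merged so far=[3, 9, 17]

i=1 j=1: A[i]=18>B[j]=3 take 3, j++
i=1 j=2: A[i]=18>B[j]=9 take 9, j++
i=1 j=3: A[i]=18>B[j]=17 take 17, j++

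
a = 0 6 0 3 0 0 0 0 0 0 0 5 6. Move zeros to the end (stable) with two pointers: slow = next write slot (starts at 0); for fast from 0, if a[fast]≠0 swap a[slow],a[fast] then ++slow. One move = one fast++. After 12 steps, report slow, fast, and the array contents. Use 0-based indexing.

slow=3, fast=12, a=[6, 3, 5, 0, 0, 0, 0, 0, 0, 0, 0, 0, 6]

slow=0 fast=0: a[fast]=0, fast++
slow=0 fast=1: a[fast]=6≠0 swap→a[0]=6, slow++,fast++
slow=1 fast=2: a[fast]=0, fast++
slow=1 fast=3: a[fast]=3≠0 swap→a[1]=3, slow++,fast++
slow=2 fast=4: a[fast]=0, fast++
slow=2 fast=5: a[fast]=0, fast++
slow=2 fast=6: a[fast]=0, fast++
slow=2 fast=7: a[fast]=0, fast++
slow=2 fast=8: a[fast]=0, fast++
slow=2 fast=9: a[fast]=0, fast++
slow=2 fast=10: a[fast]=0, fast++
slow=2 fast=11: a[fast]=5≠0 swap→a[2]=5, slow++,fast++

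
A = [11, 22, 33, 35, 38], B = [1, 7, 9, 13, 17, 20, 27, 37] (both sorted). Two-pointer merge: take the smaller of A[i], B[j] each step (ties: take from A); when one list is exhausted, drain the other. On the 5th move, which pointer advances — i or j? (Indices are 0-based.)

[i=0,j=0] A[i]=11>B[j]=1 take 1 → j++
[i=0,j=1] A[i]=11>B[j]=7 take 7 → j++
[i=0,j=2] A[i]=11>B[j]=9 take 9 → j++
[i=0,j=3] A[i]=11<=B[j]=13 take 11 → i++
[i=1,j=3] A[i]=22>B[j]=13 take 13 → j++

j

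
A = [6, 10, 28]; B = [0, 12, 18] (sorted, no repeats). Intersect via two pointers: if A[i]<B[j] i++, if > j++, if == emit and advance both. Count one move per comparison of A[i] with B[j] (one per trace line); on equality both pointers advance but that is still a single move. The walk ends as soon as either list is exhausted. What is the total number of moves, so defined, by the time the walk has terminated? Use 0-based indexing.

5 moves

i=0 j=0: 6>0, j++
i=0 j=1: 6<12, i++
i=1 j=1: 10<12, i++
i=2 j=1: 28>12, j++
i=2 j=2: 28>18, j++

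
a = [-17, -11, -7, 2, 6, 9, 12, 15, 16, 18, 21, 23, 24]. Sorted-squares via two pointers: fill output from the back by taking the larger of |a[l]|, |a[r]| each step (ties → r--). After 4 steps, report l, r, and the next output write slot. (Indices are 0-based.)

l=0, r=8, next write slot=8

[0,12] |-17|<=|24| out[12]=576 → r--
[0,11] |-17|<=|23| out[11]=529 → r--
[0,10] |-17|<=|21| out[10]=441 → r--
[0,9] |-17|<=|18| out[9]=324 → r--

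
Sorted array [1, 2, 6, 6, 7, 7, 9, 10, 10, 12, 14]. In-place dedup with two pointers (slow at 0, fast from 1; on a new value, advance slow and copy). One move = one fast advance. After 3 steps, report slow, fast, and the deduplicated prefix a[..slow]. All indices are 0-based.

slow=2, fast=4, prefix=[1, 2, 6]

(s=0,f=1) a[fast]=2≠a[slow]=1 write a[1]=2 → slow++,fast++
(s=1,f=2) a[fast]=6≠a[slow]=2 write a[2]=6 → slow++,fast++
(s=2,f=3) a[fast]=6=a[slow] dup → fast++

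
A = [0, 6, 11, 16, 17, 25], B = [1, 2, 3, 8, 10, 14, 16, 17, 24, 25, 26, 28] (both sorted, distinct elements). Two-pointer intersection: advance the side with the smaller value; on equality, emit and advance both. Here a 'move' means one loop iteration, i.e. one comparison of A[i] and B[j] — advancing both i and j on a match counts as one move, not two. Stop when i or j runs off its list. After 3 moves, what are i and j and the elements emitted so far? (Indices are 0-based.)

i=0 j=0: 0<1, i++
i=1 j=0: 6>1, j++
i=1 j=1: 6>2, j++

i=1, j=2, emitted=[]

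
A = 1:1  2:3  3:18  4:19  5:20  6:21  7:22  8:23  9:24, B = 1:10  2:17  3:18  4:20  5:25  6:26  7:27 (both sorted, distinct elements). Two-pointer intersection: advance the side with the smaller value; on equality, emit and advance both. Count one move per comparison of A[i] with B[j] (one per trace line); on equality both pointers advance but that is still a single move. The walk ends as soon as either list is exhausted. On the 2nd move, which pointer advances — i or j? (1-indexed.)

[i=1,j=1] 1<10 → i++
[i=2,j=1] 3<10 → i++

i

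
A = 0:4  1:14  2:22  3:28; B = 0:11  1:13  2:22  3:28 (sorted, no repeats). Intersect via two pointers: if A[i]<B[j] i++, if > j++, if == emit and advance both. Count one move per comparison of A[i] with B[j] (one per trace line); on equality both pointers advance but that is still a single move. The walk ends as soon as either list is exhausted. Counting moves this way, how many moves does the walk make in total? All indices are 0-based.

6 moves

i=0 j=0: 4<11, i++
i=1 j=0: 14>11, j++
i=1 j=1: 14>13, j++
i=1 j=2: 14<22, i++
i=2 j=2: 22==22 emit, i++,j++
i=3 j=3: 28==28 emit, i++,j++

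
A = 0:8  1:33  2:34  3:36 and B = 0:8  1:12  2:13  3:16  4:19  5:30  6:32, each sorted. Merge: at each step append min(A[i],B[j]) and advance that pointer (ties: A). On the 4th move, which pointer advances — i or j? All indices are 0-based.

[i=0,j=0] A[i]=8<=B[j]=8 take 8 → i++
[i=1,j=0] A[i]=33>B[j]=8 take 8 → j++
[i=1,j=1] A[i]=33>B[j]=12 take 12 → j++
[i=1,j=2] A[i]=33>B[j]=13 take 13 → j++

j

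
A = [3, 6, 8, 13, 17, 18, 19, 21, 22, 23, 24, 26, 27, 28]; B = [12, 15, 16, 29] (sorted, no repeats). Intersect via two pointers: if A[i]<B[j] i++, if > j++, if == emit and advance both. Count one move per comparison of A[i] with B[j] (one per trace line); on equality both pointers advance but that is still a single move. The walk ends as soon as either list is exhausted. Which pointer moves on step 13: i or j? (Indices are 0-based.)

[i=0,j=0] 3<12 → i++
[i=1,j=0] 6<12 → i++
[i=2,j=0] 8<12 → i++
[i=3,j=0] 13>12 → j++
[i=3,j=1] 13<15 → i++
[i=4,j=1] 17>15 → j++
[i=4,j=2] 17>16 → j++
[i=4,j=3] 17<29 → i++
[i=5,j=3] 18<29 → i++
[i=6,j=3] 19<29 → i++
[i=7,j=3] 21<29 → i++
[i=8,j=3] 22<29 → i++
[i=9,j=3] 23<29 → i++

i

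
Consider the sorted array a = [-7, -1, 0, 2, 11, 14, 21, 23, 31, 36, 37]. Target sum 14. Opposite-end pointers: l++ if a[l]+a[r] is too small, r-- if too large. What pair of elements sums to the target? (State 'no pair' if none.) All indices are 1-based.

[1,11] -7+37=30 >14 → r--
[1,10] -7+36=29 >14 → r--
[1,9] -7+31=24 >14 → r--
[1,8] -7+23=16 >14 → r--
[1,7] -7+21=14 → found

(-7, 21)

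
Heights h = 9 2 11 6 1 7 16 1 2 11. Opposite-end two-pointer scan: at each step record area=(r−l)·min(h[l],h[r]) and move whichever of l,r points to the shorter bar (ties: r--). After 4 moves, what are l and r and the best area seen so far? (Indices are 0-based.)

l=0 r=9: min(9,11)*9=81 best=81 *, l++
l=1 r=9: min(2,11)*8=16 best=81, l++
l=2 r=9: min(11,11)*7=77 best=81, r--
l=2 r=8: min(11,2)*6=12 best=81, r--

l=2, r=7, best area=81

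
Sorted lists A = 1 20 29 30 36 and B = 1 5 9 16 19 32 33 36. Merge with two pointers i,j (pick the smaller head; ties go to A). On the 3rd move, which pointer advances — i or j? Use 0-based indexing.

j

[i=0,j=0] A[i]=1<=B[j]=1 take 1 → i++
[i=1,j=0] A[i]=20>B[j]=1 take 1 → j++
[i=1,j=1] A[i]=20>B[j]=5 take 5 → j++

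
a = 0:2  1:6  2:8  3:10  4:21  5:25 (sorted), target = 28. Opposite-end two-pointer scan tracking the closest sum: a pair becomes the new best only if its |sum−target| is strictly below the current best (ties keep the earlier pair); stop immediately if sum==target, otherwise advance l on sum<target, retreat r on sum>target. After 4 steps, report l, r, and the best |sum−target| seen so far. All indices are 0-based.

l=2, r=3, best |Δ|=1

l=0 r=5: 2+25=27 d=1 *, l++
l=1 r=5: 6+25=31 d=3, r--
l=1 r=4: 6+21=27 d=1, l++
l=2 r=4: 8+21=29 d=1, r--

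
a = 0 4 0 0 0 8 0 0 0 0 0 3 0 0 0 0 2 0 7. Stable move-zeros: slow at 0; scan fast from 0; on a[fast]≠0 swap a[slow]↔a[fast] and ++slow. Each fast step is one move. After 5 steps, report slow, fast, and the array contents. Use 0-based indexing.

(s=0,f=0) a[fast]=0 → fast++
(s=0,f=1) a[fast]=4≠0 swap→a[0]=4 → slow++,fast++
(s=1,f=2) a[fast]=0 → fast++
(s=1,f=3) a[fast]=0 → fast++
(s=1,f=4) a[fast]=0 → fast++

slow=1, fast=5, a=[4, 0, 0, 0, 0, 8, 0, 0, 0, 0, 0, 3, 0, 0, 0, 0, 2, 0, 7]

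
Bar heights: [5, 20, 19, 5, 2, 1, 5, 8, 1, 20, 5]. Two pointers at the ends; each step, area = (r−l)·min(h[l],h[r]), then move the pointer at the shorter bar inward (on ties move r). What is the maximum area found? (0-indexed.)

max area = 160

l=0 r=10: min(5,5)*10=50 best=50 *, r--
l=0 r=9: min(5,20)*9=45 best=50, l++
l=1 r=9: min(20,20)*8=160 best=160 *, r--
l=1 r=8: min(20,1)*7=7 best=160, r--
l=1 r=7: min(20,8)*6=48 best=160, r--
l=1 r=6: min(20,5)*5=25 best=160, r--
l=1 r=5: min(20,1)*4=4 best=160, r--
l=1 r=4: min(20,2)*3=6 best=160, r--
l=1 r=3: min(20,5)*2=10 best=160, r--
l=1 r=2: min(20,19)*1=19 best=160, r--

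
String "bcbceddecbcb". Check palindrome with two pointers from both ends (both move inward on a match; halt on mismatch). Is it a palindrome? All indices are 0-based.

l=0 r=11: 'b'=='b', l++,r--
l=1 r=10: 'c'=='c', l++,r--
l=2 r=9: 'b'=='b', l++,r--
l=3 r=8: 'c'=='c', l++,r--
l=4 r=7: 'e'=='e', l++,r--
l=5 r=6: 'd'=='d', l++,r--

palindrome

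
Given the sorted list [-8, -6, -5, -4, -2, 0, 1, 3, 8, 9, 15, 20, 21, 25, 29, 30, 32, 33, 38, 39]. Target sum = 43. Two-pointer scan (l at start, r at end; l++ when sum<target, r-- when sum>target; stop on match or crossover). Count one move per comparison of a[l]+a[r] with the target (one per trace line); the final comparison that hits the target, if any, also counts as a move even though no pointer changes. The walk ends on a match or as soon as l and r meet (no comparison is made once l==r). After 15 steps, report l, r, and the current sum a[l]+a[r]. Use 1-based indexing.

l=11, r=15, sum=44

[1,20] -8+39=31 <43 → l++
[2,20] -6+39=33 <43 → l++
[3,20] -5+39=34 <43 → l++
[4,20] -4+39=35 <43 → l++
[5,20] -2+39=37 <43 → l++
[6,20] 0+39=39 <43 → l++
[7,20] 1+39=40 <43 → l++
[8,20] 3+39=42 <43 → l++
[9,20] 8+39=47 >43 → r--
[9,19] 8+38=46 >43 → r--
[9,18] 8+33=41 <43 → l++
[10,18] 9+33=42 <43 → l++
[11,18] 15+33=48 >43 → r--
[11,17] 15+32=47 >43 → r--
[11,16] 15+30=45 >43 → r--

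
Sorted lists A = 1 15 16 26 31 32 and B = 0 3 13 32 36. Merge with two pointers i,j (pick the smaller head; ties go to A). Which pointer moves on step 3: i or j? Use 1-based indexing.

i=1 j=1: A[i]=1>B[j]=0 take 0, j++
i=1 j=2: A[i]=1<=B[j]=3 take 1, i++
i=2 j=2: A[i]=15>B[j]=3 take 3, j++

j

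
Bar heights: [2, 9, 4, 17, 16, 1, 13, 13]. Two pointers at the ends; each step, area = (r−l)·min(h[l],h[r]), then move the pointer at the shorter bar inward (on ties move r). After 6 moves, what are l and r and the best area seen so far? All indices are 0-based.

l=0 r=7: min(2,13)*7=14 best=14 *, l++
l=1 r=7: min(9,13)*6=54 best=54 *, l++
l=2 r=7: min(4,13)*5=20 best=54, l++
l=3 r=7: min(17,13)*4=52 best=54, r--
l=3 r=6: min(17,13)*3=39 best=54, r--
l=3 r=5: min(17,1)*2=2 best=54, r--

l=3, r=4, best area=54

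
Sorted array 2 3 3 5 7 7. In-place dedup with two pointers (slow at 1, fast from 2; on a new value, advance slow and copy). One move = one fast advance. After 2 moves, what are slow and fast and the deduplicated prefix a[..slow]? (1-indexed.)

slow=1 fast=2: a[fast]=3≠a[slow]=2 write a[2]=3, slow++,fast++
slow=2 fast=3: a[fast]=3=a[slow] dup, fast++

slow=2, fast=4, prefix=[2, 3]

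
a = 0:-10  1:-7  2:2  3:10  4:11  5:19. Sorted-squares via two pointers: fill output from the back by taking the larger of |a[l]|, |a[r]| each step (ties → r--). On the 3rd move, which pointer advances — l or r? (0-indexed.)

[0,5] |-10|<=|19| out[5]=361 → r--
[0,4] |-10|<=|11| out[4]=121 → r--
[0,3] |-10|<=|10| out[3]=100 → r--

r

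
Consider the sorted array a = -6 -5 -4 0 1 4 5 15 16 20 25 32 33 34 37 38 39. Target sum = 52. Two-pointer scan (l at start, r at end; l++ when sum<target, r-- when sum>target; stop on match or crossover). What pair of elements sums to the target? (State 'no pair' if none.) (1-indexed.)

l=1 r=17: -6+39=33 <52, l++
l=2 r=17: -5+39=34 <52, l++
l=3 r=17: -4+39=35 <52, l++
l=4 r=17: 0+39=39 <52, l++
l=5 r=17: 1+39=40 <52, l++
l=6 r=17: 4+39=43 <52, l++
l=7 r=17: 5+39=44 <52, l++
l=8 r=17: 15+39=54 >52, r--
l=8 r=16: 15+38=53 >52, r--
l=8 r=15: 15+37=52, found

(15, 37)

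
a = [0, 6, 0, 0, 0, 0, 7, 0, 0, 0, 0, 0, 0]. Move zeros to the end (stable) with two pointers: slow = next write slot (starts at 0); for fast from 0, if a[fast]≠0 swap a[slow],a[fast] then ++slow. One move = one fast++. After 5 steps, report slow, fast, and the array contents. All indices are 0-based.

slow=1, fast=5, a=[6, 0, 0, 0, 0, 0, 7, 0, 0, 0, 0, 0, 0]

(s=0,f=0) a[fast]=0 → fast++
(s=0,f=1) a[fast]=6≠0 swap→a[0]=6 → slow++,fast++
(s=1,f=2) a[fast]=0 → fast++
(s=1,f=3) a[fast]=0 → fast++
(s=1,f=4) a[fast]=0 → fast++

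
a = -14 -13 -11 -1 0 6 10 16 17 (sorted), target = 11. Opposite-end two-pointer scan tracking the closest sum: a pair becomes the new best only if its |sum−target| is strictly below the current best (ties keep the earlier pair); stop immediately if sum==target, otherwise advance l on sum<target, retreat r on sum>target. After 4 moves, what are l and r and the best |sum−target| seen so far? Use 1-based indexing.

[1,9] -14+17=3 d=8 * → l++
[2,9] -13+17=4 d=7 * → l++
[3,9] -11+17=6 d=5 * → l++
[4,9] -1+17=16 d=5 → r--

l=4, r=8, best |Δ|=5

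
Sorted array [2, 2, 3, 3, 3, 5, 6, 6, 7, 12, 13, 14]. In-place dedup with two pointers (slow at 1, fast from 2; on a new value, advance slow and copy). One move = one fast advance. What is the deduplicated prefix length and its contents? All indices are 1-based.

(s=1,f=2) a[fast]=2=a[slow] dup → fast++
(s=1,f=3) a[fast]=3≠a[slow]=2 write a[2]=3 → slow++,fast++
(s=2,f=4) a[fast]=3=a[slow] dup → fast++
(s=2,f=5) a[fast]=3=a[slow] dup → fast++
(s=2,f=6) a[fast]=5≠a[slow]=3 write a[3]=5 → slow++,fast++
(s=3,f=7) a[fast]=6≠a[slow]=5 write a[4]=6 → slow++,fast++
(s=4,f=8) a[fast]=6=a[slow] dup → fast++
(s=4,f=9) a[fast]=7≠a[slow]=6 write a[5]=7 → slow++,fast++
(s=5,f=10) a[fast]=12≠a[slow]=7 write a[6]=12 → slow++,fast++
(s=6,f=11) a[fast]=13≠a[slow]=12 write a[7]=13 → slow++,fast++
(s=7,f=12) a[fast]=14≠a[slow]=13 write a[8]=14 → slow++,fast++

length 8; prefix = [2, 3, 5, 6, 7, 12, 13, 14]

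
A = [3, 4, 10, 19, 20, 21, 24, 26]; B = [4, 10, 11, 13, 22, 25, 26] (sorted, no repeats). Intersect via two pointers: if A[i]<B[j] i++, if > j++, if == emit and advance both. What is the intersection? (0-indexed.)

intersection = [4, 10, 26]

i=0 j=0: 3<4, i++
i=1 j=0: 4==4 emit, i++,j++
i=2 j=1: 10==10 emit, i++,j++
i=3 j=2: 19>11, j++
i=3 j=3: 19>13, j++
i=3 j=4: 19<22, i++
i=4 j=4: 20<22, i++
i=5 j=4: 21<22, i++
i=6 j=4: 24>22, j++
i=6 j=5: 24<25, i++
i=7 j=5: 26>25, j++
i=7 j=6: 26==26 emit, i++,j++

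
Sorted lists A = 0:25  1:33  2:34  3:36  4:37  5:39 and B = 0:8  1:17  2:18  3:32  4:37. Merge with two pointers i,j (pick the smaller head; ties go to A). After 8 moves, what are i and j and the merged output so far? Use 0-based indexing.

[i=0,j=0] A[i]=25>B[j]=8 take 8 → j++
[i=0,j=1] A[i]=25>B[j]=17 take 17 → j++
[i=0,j=2] A[i]=25>B[j]=18 take 18 → j++
[i=0,j=3] A[i]=25<=B[j]=32 take 25 → i++
[i=1,j=3] A[i]=33>B[j]=32 take 32 → j++
[i=1,j=4] A[i]=33<=B[j]=37 take 33 → i++
[i=2,j=4] A[i]=34<=B[j]=37 take 34 → i++
[i=3,j=4] A[i]=36<=B[j]=37 take 36 → i++

i=4, j=4, merged so far=[8, 17, 18, 25, 32, 33, 34, 36]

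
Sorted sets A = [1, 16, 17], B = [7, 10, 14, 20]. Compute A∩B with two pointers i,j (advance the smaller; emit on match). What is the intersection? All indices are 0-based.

[i=0,j=0] 1<7 → i++
[i=1,j=0] 16>7 → j++
[i=1,j=1] 16>10 → j++
[i=1,j=2] 16>14 → j++
[i=1,j=3] 16<20 → i++
[i=2,j=3] 17<20 → i++

intersection = []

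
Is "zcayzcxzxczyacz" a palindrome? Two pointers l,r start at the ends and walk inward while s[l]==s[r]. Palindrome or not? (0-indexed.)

palindrome

[0,14] 'z'=='z' → l++,r--
[1,13] 'c'=='c' → l++,r--
[2,12] 'a'=='a' → l++,r--
[3,11] 'y'=='y' → l++,r--
[4,10] 'z'=='z' → l++,r--
[5,9] 'c'=='c' → l++,r--
[6,8] 'x'=='x' → l++,r--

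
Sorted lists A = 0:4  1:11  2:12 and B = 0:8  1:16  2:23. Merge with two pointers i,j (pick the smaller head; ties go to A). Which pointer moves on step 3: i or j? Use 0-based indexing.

i

[i=0,j=0] A[i]=4<=B[j]=8 take 4 → i++
[i=1,j=0] A[i]=11>B[j]=8 take 8 → j++
[i=1,j=1] A[i]=11<=B[j]=16 take 11 → i++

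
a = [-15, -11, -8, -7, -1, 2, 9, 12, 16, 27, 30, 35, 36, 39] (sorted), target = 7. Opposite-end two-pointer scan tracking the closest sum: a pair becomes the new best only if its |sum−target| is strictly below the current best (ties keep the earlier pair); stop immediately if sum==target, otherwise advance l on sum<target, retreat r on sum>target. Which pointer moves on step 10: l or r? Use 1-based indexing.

l=1 r=14: -15+39=24 d=17 *, r--
l=1 r=13: -15+36=21 d=14 *, r--
l=1 r=12: -15+35=20 d=13 *, r--
l=1 r=11: -15+30=15 d=8 *, r--
l=1 r=10: -15+27=12 d=5 *, r--
l=1 r=9: -15+16=1 d=6, l++
l=2 r=9: -11+16=5 d=2 *, l++
l=3 r=9: -8+16=8 d=1 *, r--
l=3 r=8: -8+12=4 d=3, l++
l=4 r=8: -7+12=5 d=2, l++

l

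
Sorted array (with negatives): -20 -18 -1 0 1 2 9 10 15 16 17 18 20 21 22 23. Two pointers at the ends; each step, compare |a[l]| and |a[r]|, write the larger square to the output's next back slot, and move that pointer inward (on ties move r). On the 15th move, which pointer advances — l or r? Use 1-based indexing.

l

[1,16] |-20|<=|23| out[16]=529 → r--
[1,15] |-20|<=|22| out[15]=484 → r--
[1,14] |-20|<=|21| out[14]=441 → r--
[1,13] |-20|<=|20| out[13]=400 → r--
[1,12] |-20|>|18| out[12]=400 → l++
[2,12] |-18|<=|18| out[11]=324 → r--
[2,11] |-18|>|17| out[10]=324 → l++
[3,11] |-1|<=|17| out[9]=289 → r--
[3,10] |-1|<=|16| out[8]=256 → r--
[3,9] |-1|<=|15| out[7]=225 → r--
[3,8] |-1|<=|10| out[6]=100 → r--
[3,7] |-1|<=|9| out[5]=81 → r--
[3,6] |-1|<=|2| out[4]=4 → r--
[3,5] |-1|<=|1| out[3]=1 → r--
[3,4] |-1|>|0| out[2]=1 → l++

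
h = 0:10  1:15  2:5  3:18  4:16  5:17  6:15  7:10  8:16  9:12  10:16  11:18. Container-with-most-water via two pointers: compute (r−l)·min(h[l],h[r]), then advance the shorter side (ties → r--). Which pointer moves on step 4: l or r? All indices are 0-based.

r

[0,11] min(10,18)*11=110 best=110 * → l++
[1,11] min(15,18)*10=150 best=150 * → l++
[2,11] min(5,18)*9=45 best=150 → l++
[3,11] min(18,18)*8=144 best=150 → r--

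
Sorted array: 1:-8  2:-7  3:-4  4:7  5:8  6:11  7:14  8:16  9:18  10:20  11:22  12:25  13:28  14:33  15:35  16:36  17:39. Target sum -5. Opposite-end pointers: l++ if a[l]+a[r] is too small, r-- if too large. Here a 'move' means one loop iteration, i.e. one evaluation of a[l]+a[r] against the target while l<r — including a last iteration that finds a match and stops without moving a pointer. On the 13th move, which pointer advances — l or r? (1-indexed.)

[1,17] -8+39=31 >-5 → r--
[1,16] -8+36=28 >-5 → r--
[1,15] -8+35=27 >-5 → r--
[1,14] -8+33=25 >-5 → r--
[1,13] -8+28=20 >-5 → r--
[1,12] -8+25=17 >-5 → r--
[1,11] -8+22=14 >-5 → r--
[1,10] -8+20=12 >-5 → r--
[1,9] -8+18=10 >-5 → r--
[1,8] -8+16=8 >-5 → r--
[1,7] -8+14=6 >-5 → r--
[1,6] -8+11=3 >-5 → r--
[1,5] -8+8=0 >-5 → r--

r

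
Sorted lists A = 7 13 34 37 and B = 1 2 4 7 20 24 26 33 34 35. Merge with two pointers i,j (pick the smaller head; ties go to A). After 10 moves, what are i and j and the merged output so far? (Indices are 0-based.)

i=0 j=0: A[i]=7>B[j]=1 take 1, j++
i=0 j=1: A[i]=7>B[j]=2 take 2, j++
i=0 j=2: A[i]=7>B[j]=4 take 4, j++
i=0 j=3: A[i]=7<=B[j]=7 take 7, i++
i=1 j=3: A[i]=13>B[j]=7 take 7, j++
i=1 j=4: A[i]=13<=B[j]=20 take 13, i++
i=2 j=4: A[i]=34>B[j]=20 take 20, j++
i=2 j=5: A[i]=34>B[j]=24 take 24, j++
i=2 j=6: A[i]=34>B[j]=26 take 26, j++
i=2 j=7: A[i]=34>B[j]=33 take 33, j++

i=2, j=8, merged so far=[1, 2, 4, 7, 7, 13, 20, 24, 26, 33]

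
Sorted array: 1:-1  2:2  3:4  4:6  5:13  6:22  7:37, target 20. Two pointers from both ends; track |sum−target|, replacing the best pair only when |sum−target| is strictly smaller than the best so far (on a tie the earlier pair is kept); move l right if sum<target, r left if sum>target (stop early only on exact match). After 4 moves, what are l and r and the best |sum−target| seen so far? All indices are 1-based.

l=3, r=5, best |Δ|=1

l=1 r=7: -1+37=36 d=16 *, r--
l=1 r=6: -1+22=21 d=1 *, r--
l=1 r=5: -1+13=12 d=8, l++
l=2 r=5: 2+13=15 d=5, l++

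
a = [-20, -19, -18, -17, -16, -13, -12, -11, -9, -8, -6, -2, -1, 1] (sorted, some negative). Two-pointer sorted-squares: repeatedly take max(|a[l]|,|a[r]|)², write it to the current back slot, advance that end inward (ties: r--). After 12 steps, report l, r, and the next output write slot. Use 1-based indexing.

l=13, r=14, next write slot=2

[1,14] |-20|>|1| out[14]=400 → l++
[2,14] |-19|>|1| out[13]=361 → l++
[3,14] |-18|>|1| out[12]=324 → l++
[4,14] |-17|>|1| out[11]=289 → l++
[5,14] |-16|>|1| out[10]=256 → l++
[6,14] |-13|>|1| out[9]=169 → l++
[7,14] |-12|>|1| out[8]=144 → l++
[8,14] |-11|>|1| out[7]=121 → l++
[9,14] |-9|>|1| out[6]=81 → l++
[10,14] |-8|>|1| out[5]=64 → l++
[11,14] |-6|>|1| out[4]=36 → l++
[12,14] |-2|>|1| out[3]=4 → l++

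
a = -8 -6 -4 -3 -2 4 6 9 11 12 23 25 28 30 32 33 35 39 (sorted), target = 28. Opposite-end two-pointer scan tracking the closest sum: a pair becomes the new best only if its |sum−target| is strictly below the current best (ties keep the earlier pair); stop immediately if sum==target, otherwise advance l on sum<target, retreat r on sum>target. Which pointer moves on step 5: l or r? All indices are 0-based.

l=0 r=17: -8+39=31 d=3 *, r--
l=0 r=16: -8+35=27 d=1 *, l++
l=1 r=16: -6+35=29 d=1, r--
l=1 r=15: -6+33=27 d=1, l++
l=2 r=15: -4+33=29 d=1, r--

r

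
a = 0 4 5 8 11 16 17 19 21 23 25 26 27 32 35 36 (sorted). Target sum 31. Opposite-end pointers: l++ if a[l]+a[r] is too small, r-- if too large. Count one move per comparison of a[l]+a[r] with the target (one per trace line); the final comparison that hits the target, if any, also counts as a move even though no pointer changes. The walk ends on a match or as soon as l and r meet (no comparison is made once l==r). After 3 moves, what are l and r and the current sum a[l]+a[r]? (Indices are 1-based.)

l=1, r=13, sum=27

l=1 r=16: 0+36=36 >31, r--
l=1 r=15: 0+35=35 >31, r--
l=1 r=14: 0+32=32 >31, r--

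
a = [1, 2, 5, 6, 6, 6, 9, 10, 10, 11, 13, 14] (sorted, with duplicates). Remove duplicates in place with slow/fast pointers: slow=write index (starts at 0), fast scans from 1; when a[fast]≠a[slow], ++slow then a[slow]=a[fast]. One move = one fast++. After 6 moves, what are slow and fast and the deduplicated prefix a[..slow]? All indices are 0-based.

slow=0 fast=1: a[fast]=2≠a[slow]=1 write a[1]=2, slow++,fast++
slow=1 fast=2: a[fast]=5≠a[slow]=2 write a[2]=5, slow++,fast++
slow=2 fast=3: a[fast]=6≠a[slow]=5 write a[3]=6, slow++,fast++
slow=3 fast=4: a[fast]=6=a[slow] dup, fast++
slow=3 fast=5: a[fast]=6=a[slow] dup, fast++
slow=3 fast=6: a[fast]=9≠a[slow]=6 write a[4]=9, slow++,fast++

slow=4, fast=7, prefix=[1, 2, 5, 6, 9]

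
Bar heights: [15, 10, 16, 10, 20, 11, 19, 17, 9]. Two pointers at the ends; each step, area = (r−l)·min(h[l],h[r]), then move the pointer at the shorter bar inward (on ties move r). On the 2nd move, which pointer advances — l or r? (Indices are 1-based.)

l

[1,9] min(15,9)*8=72 best=72 * → r--
[1,8] min(15,17)*7=105 best=105 * → l++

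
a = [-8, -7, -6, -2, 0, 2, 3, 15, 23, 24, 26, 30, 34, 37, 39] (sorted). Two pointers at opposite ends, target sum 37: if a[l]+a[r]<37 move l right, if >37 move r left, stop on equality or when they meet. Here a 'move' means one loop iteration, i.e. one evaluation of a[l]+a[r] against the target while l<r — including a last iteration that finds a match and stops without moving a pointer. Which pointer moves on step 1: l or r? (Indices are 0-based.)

[0,14] -8+39=31 <37 → l++

l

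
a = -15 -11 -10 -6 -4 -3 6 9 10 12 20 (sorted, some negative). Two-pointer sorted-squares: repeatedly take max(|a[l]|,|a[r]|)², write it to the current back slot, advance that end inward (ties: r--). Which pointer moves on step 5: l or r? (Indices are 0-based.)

l=0 r=10: |-15|<=|20| out[10]=400, r--
l=0 r=9: |-15|>|12| out[9]=225, l++
l=1 r=9: |-11|<=|12| out[8]=144, r--
l=1 r=8: |-11|>|10| out[7]=121, l++
l=2 r=8: |-10|<=|10| out[6]=100, r--

r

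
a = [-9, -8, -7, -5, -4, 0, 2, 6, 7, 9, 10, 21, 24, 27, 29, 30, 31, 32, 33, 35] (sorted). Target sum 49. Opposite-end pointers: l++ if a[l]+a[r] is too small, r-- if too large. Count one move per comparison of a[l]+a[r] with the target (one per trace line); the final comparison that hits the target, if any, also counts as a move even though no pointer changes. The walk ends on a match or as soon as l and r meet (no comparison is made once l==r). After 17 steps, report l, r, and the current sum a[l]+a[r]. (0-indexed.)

l=11, r=13, sum=48

l=0 r=19: -9+35=26 <49, l++
l=1 r=19: -8+35=27 <49, l++
l=2 r=19: -7+35=28 <49, l++
l=3 r=19: -5+35=30 <49, l++
l=4 r=19: -4+35=31 <49, l++
l=5 r=19: 0+35=35 <49, l++
l=6 r=19: 2+35=37 <49, l++
l=7 r=19: 6+35=41 <49, l++
l=8 r=19: 7+35=42 <49, l++
l=9 r=19: 9+35=44 <49, l++
l=10 r=19: 10+35=45 <49, l++
l=11 r=19: 21+35=56 >49, r--
l=11 r=18: 21+33=54 >49, r--
l=11 r=17: 21+32=53 >49, r--
l=11 r=16: 21+31=52 >49, r--
l=11 r=15: 21+30=51 >49, r--
l=11 r=14: 21+29=50 >49, r--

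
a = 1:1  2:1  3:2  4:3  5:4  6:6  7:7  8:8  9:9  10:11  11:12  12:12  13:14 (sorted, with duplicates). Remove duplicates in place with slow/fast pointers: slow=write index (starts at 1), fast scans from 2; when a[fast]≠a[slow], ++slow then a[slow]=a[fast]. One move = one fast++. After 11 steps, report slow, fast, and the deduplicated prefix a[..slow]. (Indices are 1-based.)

(s=1,f=2) a[fast]=1=a[slow] dup → fast++
(s=1,f=3) a[fast]=2≠a[slow]=1 write a[2]=2 → slow++,fast++
(s=2,f=4) a[fast]=3≠a[slow]=2 write a[3]=3 → slow++,fast++
(s=3,f=5) a[fast]=4≠a[slow]=3 write a[4]=4 → slow++,fast++
(s=4,f=6) a[fast]=6≠a[slow]=4 write a[5]=6 → slow++,fast++
(s=5,f=7) a[fast]=7≠a[slow]=6 write a[6]=7 → slow++,fast++
(s=6,f=8) a[fast]=8≠a[slow]=7 write a[7]=8 → slow++,fast++
(s=7,f=9) a[fast]=9≠a[slow]=8 write a[8]=9 → slow++,fast++
(s=8,f=10) a[fast]=11≠a[slow]=9 write a[9]=11 → slow++,fast++
(s=9,f=11) a[fast]=12≠a[slow]=11 write a[10]=12 → slow++,fast++
(s=10,f=12) a[fast]=12=a[slow] dup → fast++

slow=10, fast=13, prefix=[1, 2, 3, 4, 6, 7, 8, 9, 11, 12]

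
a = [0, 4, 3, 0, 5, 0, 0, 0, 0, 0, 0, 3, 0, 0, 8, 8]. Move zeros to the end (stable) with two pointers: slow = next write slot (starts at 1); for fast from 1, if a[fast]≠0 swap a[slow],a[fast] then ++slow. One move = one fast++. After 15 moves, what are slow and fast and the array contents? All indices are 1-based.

(s=1,f=1) a[fast]=0 → fast++
(s=1,f=2) a[fast]=4≠0 swap→a[1]=4 → slow++,fast++
(s=2,f=3) a[fast]=3≠0 swap→a[2]=3 → slow++,fast++
(s=3,f=4) a[fast]=0 → fast++
(s=3,f=5) a[fast]=5≠0 swap→a[3]=5 → slow++,fast++
(s=4,f=6) a[fast]=0 → fast++
(s=4,f=7) a[fast]=0 → fast++
(s=4,f=8) a[fast]=0 → fast++
(s=4,f=9) a[fast]=0 → fast++
(s=4,f=10) a[fast]=0 → fast++
(s=4,f=11) a[fast]=0 → fast++
(s=4,f=12) a[fast]=3≠0 swap→a[4]=3 → slow++,fast++
(s=5,f=13) a[fast]=0 → fast++
(s=5,f=14) a[fast]=0 → fast++
(s=5,f=15) a[fast]=8≠0 swap→a[5]=8 → slow++,fast++

slow=6, fast=16, a=[4, 3, 5, 3, 8, 0, 0, 0, 0, 0, 0, 0, 0, 0, 0, 8]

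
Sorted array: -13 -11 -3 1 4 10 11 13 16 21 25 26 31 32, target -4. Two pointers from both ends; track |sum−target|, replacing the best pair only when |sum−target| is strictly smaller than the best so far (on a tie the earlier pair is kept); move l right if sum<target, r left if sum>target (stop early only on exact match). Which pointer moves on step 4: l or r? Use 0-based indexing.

r

[0,13] -13+32=19 d=23 * → r--
[0,12] -13+31=18 d=22 * → r--
[0,11] -13+26=13 d=17 * → r--
[0,10] -13+25=12 d=16 * → r--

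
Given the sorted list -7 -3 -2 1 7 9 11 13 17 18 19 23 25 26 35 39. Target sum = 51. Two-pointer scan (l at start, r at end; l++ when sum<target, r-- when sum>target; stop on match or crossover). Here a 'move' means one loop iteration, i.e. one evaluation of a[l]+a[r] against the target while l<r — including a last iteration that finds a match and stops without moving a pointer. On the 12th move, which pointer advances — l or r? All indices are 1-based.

l

l=1 r=16: -7+39=32 <51, l++
l=2 r=16: -3+39=36 <51, l++
l=3 r=16: -2+39=37 <51, l++
l=4 r=16: 1+39=40 <51, l++
l=5 r=16: 7+39=46 <51, l++
l=6 r=16: 9+39=48 <51, l++
l=7 r=16: 11+39=50 <51, l++
l=8 r=16: 13+39=52 >51, r--
l=8 r=15: 13+35=48 <51, l++
l=9 r=15: 17+35=52 >51, r--
l=9 r=14: 17+26=43 <51, l++
l=10 r=14: 18+26=44 <51, l++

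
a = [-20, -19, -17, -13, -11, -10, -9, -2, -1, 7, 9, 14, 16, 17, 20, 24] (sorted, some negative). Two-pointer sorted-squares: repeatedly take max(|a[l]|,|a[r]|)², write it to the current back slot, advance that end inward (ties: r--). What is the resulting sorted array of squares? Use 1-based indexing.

[1, 4, 49, 81, 81, 100, 121, 169, 196, 256, 289, 289, 361, 400, 400, 576]

[1,16] |-20|<=|24| out[16]=576 → r--
[1,15] |-20|<=|20| out[15]=400 → r--
[1,14] |-20|>|17| out[14]=400 → l++
[2,14] |-19|>|17| out[13]=361 → l++
[3,14] |-17|<=|17| out[12]=289 → r--
[3,13] |-17|>|16| out[11]=289 → l++
[4,13] |-13|<=|16| out[10]=256 → r--
[4,12] |-13|<=|14| out[9]=196 → r--
[4,11] |-13|>|9| out[8]=169 → l++
[5,11] |-11|>|9| out[7]=121 → l++
[6,11] |-10|>|9| out[6]=100 → l++
[7,11] |-9|<=|9| out[5]=81 → r--
[7,10] |-9|>|7| out[4]=81 → l++
[8,10] |-2|<=|7| out[3]=49 → r--
[8,9] |-2|>|-1| out[2]=4 → l++
[9,9] |-1|<=|-1| out[1]=1 → r--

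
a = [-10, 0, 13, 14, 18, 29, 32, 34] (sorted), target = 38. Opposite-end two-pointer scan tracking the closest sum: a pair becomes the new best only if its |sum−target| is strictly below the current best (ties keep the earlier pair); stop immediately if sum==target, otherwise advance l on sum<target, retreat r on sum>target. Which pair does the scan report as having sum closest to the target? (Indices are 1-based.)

l=1 r=8: -10+34=24 d=14 *, l++
l=2 r=8: 0+34=34 d=4 *, l++
l=3 r=8: 13+34=47 d=9, r--
l=3 r=7: 13+32=45 d=7, r--
l=3 r=6: 13+29=42 d=4, r--
l=3 r=5: 13+18=31 d=7, l++
l=4 r=5: 14+18=32 d=6, l++

pair (0, 34) with sum 34 (|Δ|=4)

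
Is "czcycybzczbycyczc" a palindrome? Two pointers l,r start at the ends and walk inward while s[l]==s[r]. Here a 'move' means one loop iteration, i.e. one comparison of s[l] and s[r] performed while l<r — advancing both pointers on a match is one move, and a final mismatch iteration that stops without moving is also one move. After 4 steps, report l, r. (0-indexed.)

l=0 r=16: 'c'=='c', l++,r--
l=1 r=15: 'z'=='z', l++,r--
l=2 r=14: 'c'=='c', l++,r--
l=3 r=13: 'y'=='y', l++,r--

l=4, r=12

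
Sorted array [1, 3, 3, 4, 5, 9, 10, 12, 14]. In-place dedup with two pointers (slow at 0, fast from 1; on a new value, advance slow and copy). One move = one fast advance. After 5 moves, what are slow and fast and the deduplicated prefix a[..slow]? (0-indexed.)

slow=4, fast=6, prefix=[1, 3, 4, 5, 9]

(s=0,f=1) a[fast]=3≠a[slow]=1 write a[1]=3 → slow++,fast++
(s=1,f=2) a[fast]=3=a[slow] dup → fast++
(s=1,f=3) a[fast]=4≠a[slow]=3 write a[2]=4 → slow++,fast++
(s=2,f=4) a[fast]=5≠a[slow]=4 write a[3]=5 → slow++,fast++
(s=3,f=5) a[fast]=9≠a[slow]=5 write a[4]=9 → slow++,fast++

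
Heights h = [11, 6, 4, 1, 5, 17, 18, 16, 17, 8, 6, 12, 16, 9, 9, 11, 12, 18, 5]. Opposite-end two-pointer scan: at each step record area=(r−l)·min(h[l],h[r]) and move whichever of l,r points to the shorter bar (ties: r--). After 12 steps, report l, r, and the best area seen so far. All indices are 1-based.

[1,19] min(11,5)*18=90 best=90 * → r--
[1,18] min(11,18)*17=187 best=187 * → l++
[2,18] min(6,18)*16=96 best=187 → l++
[3,18] min(4,18)*15=60 best=187 → l++
[4,18] min(1,18)*14=14 best=187 → l++
[5,18] min(5,18)*13=65 best=187 → l++
[6,18] min(17,18)*12=204 best=204 * → l++
[7,18] min(18,18)*11=198 best=204 → r--
[7,17] min(18,12)*10=120 best=204 → r--
[7,16] min(18,11)*9=99 best=204 → r--
[7,15] min(18,9)*8=72 best=204 → r--
[7,14] min(18,9)*7=63 best=204 → r--

l=7, r=13, best area=204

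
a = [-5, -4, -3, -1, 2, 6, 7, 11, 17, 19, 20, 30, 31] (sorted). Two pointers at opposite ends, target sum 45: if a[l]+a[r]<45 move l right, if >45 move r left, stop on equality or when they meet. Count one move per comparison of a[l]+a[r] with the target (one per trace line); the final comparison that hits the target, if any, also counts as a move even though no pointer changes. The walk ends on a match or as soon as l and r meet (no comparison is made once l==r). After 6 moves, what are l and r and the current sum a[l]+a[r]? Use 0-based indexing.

l=0 r=12: -5+31=26 <45, l++
l=1 r=12: -4+31=27 <45, l++
l=2 r=12: -3+31=28 <45, l++
l=3 r=12: -1+31=30 <45, l++
l=4 r=12: 2+31=33 <45, l++
l=5 r=12: 6+31=37 <45, l++

l=6, r=12, sum=38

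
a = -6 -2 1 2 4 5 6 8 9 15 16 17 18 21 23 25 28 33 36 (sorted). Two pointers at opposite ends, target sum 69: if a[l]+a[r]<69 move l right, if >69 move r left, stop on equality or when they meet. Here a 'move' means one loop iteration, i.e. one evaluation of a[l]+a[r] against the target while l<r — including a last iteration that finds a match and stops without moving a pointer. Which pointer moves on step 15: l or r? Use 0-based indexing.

l=0 r=18: -6+36=30 <69, l++
l=1 r=18: -2+36=34 <69, l++
l=2 r=18: 1+36=37 <69, l++
l=3 r=18: 2+36=38 <69, l++
l=4 r=18: 4+36=40 <69, l++
l=5 r=18: 5+36=41 <69, l++
l=6 r=18: 6+36=42 <69, l++
l=7 r=18: 8+36=44 <69, l++
l=8 r=18: 9+36=45 <69, l++
l=9 r=18: 15+36=51 <69, l++
l=10 r=18: 16+36=52 <69, l++
l=11 r=18: 17+36=53 <69, l++
l=12 r=18: 18+36=54 <69, l++
l=13 r=18: 21+36=57 <69, l++
l=14 r=18: 23+36=59 <69, l++

l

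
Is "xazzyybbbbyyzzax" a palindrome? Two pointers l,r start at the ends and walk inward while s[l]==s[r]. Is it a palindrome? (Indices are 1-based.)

palindrome

[1,16] 'x'=='x' → l++,r--
[2,15] 'a'=='a' → l++,r--
[3,14] 'z'=='z' → l++,r--
[4,13] 'z'=='z' → l++,r--
[5,12] 'y'=='y' → l++,r--
[6,11] 'y'=='y' → l++,r--
[7,10] 'b'=='b' → l++,r--
[8,9] 'b'=='b' → l++,r--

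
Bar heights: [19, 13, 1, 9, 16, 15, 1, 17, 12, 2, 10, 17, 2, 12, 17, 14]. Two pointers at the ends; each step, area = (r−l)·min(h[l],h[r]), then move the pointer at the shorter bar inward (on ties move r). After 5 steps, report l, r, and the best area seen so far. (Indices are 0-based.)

l=0 r=15: min(19,14)*15=210 best=210 *, r--
l=0 r=14: min(19,17)*14=238 best=238 *, r--
l=0 r=13: min(19,12)*13=156 best=238, r--
l=0 r=12: min(19,2)*12=24 best=238, r--
l=0 r=11: min(19,17)*11=187 best=238, r--

l=0, r=10, best area=238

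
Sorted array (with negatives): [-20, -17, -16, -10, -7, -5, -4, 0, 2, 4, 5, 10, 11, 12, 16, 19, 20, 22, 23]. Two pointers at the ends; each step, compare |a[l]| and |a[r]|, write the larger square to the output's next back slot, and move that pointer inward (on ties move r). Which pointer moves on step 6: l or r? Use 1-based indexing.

l

l=1 r=19: |-20|<=|23| out[19]=529, r--
l=1 r=18: |-20|<=|22| out[18]=484, r--
l=1 r=17: |-20|<=|20| out[17]=400, r--
l=1 r=16: |-20|>|19| out[16]=400, l++
l=2 r=16: |-17|<=|19| out[15]=361, r--
l=2 r=15: |-17|>|16| out[14]=289, l++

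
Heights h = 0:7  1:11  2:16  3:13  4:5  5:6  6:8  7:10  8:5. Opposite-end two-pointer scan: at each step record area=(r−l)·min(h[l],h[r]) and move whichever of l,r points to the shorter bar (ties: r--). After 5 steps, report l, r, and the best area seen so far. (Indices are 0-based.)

l=1, r=4, best area=60

[0,8] min(7,5)*8=40 best=40 * → r--
[0,7] min(7,10)*7=49 best=49 * → l++
[1,7] min(11,10)*6=60 best=60 * → r--
[1,6] min(11,8)*5=40 best=60 → r--
[1,5] min(11,6)*4=24 best=60 → r--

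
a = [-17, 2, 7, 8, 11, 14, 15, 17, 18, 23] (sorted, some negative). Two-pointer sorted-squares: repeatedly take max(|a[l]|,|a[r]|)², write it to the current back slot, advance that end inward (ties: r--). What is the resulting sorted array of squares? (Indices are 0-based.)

[4, 49, 64, 121, 196, 225, 289, 289, 324, 529]

[0,9] |-17|<=|23| out[9]=529 → r--
[0,8] |-17|<=|18| out[8]=324 → r--
[0,7] |-17|<=|17| out[7]=289 → r--
[0,6] |-17|>|15| out[6]=289 → l++
[1,6] |2|<=|15| out[5]=225 → r--
[1,5] |2|<=|14| out[4]=196 → r--
[1,4] |2|<=|11| out[3]=121 → r--
[1,3] |2|<=|8| out[2]=64 → r--
[1,2] |2|<=|7| out[1]=49 → r--
[1,1] |2|<=|2| out[0]=4 → r--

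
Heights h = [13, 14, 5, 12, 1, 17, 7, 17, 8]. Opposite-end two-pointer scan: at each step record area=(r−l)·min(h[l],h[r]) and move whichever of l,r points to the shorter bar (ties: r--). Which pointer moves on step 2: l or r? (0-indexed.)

l

[0,8] min(13,8)*8=64 best=64 * → r--
[0,7] min(13,17)*7=91 best=91 * → l++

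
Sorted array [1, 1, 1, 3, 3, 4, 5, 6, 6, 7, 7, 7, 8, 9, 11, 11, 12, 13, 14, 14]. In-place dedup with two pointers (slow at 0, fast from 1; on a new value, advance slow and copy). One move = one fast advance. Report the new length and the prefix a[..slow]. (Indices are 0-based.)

length 12; prefix = [1, 3, 4, 5, 6, 7, 8, 9, 11, 12, 13, 14]

(s=0,f=1) a[fast]=1=a[slow] dup → fast++
(s=0,f=2) a[fast]=1=a[slow] dup → fast++
(s=0,f=3) a[fast]=3≠a[slow]=1 write a[1]=3 → slow++,fast++
(s=1,f=4) a[fast]=3=a[slow] dup → fast++
(s=1,f=5) a[fast]=4≠a[slow]=3 write a[2]=4 → slow++,fast++
(s=2,f=6) a[fast]=5≠a[slow]=4 write a[3]=5 → slow++,fast++
(s=3,f=7) a[fast]=6≠a[slow]=5 write a[4]=6 → slow++,fast++
(s=4,f=8) a[fast]=6=a[slow] dup → fast++
(s=4,f=9) a[fast]=7≠a[slow]=6 write a[5]=7 → slow++,fast++
(s=5,f=10) a[fast]=7=a[slow] dup → fast++
(s=5,f=11) a[fast]=7=a[slow] dup → fast++
(s=5,f=12) a[fast]=8≠a[slow]=7 write a[6]=8 → slow++,fast++
(s=6,f=13) a[fast]=9≠a[slow]=8 write a[7]=9 → slow++,fast++
(s=7,f=14) a[fast]=11≠a[slow]=9 write a[8]=11 → slow++,fast++
(s=8,f=15) a[fast]=11=a[slow] dup → fast++
(s=8,f=16) a[fast]=12≠a[slow]=11 write a[9]=12 → slow++,fast++
(s=9,f=17) a[fast]=13≠a[slow]=12 write a[10]=13 → slow++,fast++
(s=10,f=18) a[fast]=14≠a[slow]=13 write a[11]=14 → slow++,fast++
(s=11,f=19) a[fast]=14=a[slow] dup → fast++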